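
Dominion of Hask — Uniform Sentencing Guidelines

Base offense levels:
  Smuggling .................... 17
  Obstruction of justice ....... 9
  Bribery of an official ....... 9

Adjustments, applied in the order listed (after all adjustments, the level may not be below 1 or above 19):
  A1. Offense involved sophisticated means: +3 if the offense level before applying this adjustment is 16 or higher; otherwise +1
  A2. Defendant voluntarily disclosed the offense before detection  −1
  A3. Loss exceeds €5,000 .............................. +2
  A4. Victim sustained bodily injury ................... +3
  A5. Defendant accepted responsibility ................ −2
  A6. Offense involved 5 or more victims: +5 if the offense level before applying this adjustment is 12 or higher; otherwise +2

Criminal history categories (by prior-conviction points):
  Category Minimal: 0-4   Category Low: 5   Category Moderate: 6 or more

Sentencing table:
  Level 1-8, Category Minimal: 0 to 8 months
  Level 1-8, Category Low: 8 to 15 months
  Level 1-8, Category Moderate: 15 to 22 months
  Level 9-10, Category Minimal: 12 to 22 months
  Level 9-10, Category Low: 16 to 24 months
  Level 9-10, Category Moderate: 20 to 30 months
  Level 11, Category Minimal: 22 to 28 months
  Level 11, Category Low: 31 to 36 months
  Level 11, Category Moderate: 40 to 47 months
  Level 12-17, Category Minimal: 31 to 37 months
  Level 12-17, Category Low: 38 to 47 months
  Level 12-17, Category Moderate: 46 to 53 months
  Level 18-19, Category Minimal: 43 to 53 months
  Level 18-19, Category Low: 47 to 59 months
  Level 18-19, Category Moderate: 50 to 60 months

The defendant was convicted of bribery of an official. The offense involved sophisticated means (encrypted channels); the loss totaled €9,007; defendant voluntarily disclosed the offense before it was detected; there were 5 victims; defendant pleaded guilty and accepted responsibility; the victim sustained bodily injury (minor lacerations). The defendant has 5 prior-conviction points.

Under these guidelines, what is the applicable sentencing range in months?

Base offense level for bribery of an official: 9.
A1 applies (level before this adjustment is 9 < 16, so +1): 9 + 1 = 10.
A2 applies: 10 − 1 = 9.
A3 applies: 9 + 2 = 11.
A4 applies: 11 + 3 = 14.
A5 applies: 14 − 2 = 12.
A6 applies (level before this adjustment is 12 ≥ 12, so +5): 12 + 5 = 17.
Final offense level: 17.
Criminal history: 5 prior points → Category Low (5).
Level 17 falls in the 12-17 band.
Grid: Level 12-17 × Category Low = 38-47 months.

38-47 months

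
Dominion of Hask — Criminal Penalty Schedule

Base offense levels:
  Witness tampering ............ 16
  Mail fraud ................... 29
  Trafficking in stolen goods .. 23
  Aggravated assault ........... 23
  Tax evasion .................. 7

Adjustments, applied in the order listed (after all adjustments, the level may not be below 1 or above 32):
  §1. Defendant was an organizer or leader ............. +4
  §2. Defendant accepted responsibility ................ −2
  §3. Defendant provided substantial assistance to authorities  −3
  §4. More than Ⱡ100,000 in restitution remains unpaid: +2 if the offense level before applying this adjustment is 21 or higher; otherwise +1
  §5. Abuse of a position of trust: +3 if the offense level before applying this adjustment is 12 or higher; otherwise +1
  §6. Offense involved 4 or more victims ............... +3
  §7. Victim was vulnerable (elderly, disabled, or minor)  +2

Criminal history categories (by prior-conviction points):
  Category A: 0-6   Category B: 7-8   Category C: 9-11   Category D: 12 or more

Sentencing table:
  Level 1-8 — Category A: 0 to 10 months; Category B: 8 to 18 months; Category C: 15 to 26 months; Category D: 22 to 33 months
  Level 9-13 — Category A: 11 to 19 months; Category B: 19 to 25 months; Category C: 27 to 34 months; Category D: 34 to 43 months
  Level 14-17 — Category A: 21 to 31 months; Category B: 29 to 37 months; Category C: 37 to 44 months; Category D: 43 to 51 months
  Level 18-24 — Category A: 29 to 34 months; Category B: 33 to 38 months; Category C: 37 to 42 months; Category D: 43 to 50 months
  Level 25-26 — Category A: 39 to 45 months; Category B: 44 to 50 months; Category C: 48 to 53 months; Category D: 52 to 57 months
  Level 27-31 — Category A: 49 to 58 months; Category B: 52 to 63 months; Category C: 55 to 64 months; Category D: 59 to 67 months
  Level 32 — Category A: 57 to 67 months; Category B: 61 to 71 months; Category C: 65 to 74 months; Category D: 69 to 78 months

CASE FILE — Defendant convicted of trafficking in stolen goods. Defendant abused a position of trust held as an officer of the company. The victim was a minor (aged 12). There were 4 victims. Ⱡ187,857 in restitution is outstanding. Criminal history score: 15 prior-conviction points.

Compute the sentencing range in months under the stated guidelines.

69-78 months

Base offense level for trafficking in stolen goods: 23.
§1 does not apply.
§2 does not apply.
§4 applies (level before this adjustment is 23 ≥ 21, so +2): 23 + 2 = 25.
§5 applies (level before this adjustment is 25 ≥ 12, so +3): 25 + 3 = 28.
§6 applies: 28 + 3 = 31.
§7 applies: 31 + 2 = 33.
Level 33 exceeds the maximum of 32; capped at 32.
Final offense level: 32.
Criminal history: 15 prior points → Category D (12+).
Level 32 falls in the 32 band.
Grid: Level 32 × Category D = 69-78 months.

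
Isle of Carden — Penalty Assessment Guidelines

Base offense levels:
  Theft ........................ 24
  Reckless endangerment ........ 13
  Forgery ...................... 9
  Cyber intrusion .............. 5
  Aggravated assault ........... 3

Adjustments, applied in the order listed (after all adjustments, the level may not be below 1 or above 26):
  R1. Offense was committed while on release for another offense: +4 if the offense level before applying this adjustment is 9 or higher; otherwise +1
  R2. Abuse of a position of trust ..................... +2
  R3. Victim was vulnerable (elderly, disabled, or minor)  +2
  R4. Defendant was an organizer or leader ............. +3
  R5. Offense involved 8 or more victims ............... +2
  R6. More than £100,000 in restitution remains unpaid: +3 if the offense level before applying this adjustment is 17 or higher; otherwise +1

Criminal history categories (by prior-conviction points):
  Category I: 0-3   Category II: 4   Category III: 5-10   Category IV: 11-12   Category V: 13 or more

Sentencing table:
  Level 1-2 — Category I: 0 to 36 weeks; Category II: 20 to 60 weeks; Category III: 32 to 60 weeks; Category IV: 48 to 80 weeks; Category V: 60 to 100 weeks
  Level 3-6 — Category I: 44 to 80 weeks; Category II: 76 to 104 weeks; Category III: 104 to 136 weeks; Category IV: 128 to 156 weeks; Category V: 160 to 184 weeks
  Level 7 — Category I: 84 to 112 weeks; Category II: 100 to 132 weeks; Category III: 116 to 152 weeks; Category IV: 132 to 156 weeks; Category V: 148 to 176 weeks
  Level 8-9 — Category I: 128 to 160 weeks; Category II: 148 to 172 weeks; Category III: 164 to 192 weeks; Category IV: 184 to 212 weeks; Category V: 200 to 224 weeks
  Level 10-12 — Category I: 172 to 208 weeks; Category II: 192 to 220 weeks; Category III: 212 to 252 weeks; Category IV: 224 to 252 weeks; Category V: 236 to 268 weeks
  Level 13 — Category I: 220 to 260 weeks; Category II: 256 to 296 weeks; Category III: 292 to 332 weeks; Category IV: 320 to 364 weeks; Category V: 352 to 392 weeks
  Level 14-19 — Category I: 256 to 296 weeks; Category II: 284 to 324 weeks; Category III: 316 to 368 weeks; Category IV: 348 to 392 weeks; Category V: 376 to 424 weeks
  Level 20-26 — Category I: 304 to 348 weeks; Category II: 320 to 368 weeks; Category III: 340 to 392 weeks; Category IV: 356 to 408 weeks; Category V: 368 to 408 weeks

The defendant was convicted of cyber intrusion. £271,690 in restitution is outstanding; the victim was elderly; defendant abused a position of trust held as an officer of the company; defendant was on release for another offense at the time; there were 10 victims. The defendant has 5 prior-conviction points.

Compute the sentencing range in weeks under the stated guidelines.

Base offense level for cyber intrusion: 5.
R1 applies (level before this adjustment is 5 < 9, so +1): 5 + 1 = 6.
R2 applies: 6 + 2 = 8.
R3 applies: 8 + 2 = 10.
R4 does not apply.
R5 applies: 10 + 2 = 12.
R6 applies (level before this adjustment is 12 < 17, so +1): 12 + 1 = 13.
Final offense level: 13.
Criminal history: 5 prior points → Category III (5-10).
Level 13 falls in the 13 band.
Grid: Level 13 × Category III = 292-332 weeks.

292-332 weeks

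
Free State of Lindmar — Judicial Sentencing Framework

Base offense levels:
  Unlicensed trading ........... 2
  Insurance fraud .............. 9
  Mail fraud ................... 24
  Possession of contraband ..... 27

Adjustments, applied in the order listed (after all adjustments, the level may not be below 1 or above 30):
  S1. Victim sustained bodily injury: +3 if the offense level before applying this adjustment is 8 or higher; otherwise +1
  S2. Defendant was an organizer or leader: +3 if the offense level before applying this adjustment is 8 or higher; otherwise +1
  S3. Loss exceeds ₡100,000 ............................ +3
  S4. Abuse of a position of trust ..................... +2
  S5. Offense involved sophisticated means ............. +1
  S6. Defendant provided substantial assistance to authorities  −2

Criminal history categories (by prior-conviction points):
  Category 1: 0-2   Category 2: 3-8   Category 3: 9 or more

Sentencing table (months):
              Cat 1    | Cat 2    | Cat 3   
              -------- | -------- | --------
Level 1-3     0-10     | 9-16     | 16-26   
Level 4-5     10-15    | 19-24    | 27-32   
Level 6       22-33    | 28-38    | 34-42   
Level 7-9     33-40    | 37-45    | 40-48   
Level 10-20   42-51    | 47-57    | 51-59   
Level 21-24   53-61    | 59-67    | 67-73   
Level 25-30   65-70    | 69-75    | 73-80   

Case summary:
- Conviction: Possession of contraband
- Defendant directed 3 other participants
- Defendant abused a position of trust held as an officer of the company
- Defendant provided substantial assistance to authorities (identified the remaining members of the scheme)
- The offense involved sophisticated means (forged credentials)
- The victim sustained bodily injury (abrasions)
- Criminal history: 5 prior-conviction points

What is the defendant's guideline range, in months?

Base offense level for possession of contraband: 27.
S1 applies (level before this adjustment is 27 ≥ 8, so +3): 27 + 3 = 30.
S2 applies (level before this adjustment is 30 ≥ 8, so +3): 30 + 3 = 33.
S3 does not apply.
S4 applies: 33 + 2 = 35.
S5 applies: 35 + 1 = 36.
S6 applies: 36 − 2 = 34.
Level 34 exceeds the maximum of 30; capped at 30.
Final offense level: 30.
Criminal history: 5 prior points → Category 2 (3-8).
Level 30 falls in the 25-30 band.
Grid: Level 25-30 × Category 2 = 69-75 months.

69-75 months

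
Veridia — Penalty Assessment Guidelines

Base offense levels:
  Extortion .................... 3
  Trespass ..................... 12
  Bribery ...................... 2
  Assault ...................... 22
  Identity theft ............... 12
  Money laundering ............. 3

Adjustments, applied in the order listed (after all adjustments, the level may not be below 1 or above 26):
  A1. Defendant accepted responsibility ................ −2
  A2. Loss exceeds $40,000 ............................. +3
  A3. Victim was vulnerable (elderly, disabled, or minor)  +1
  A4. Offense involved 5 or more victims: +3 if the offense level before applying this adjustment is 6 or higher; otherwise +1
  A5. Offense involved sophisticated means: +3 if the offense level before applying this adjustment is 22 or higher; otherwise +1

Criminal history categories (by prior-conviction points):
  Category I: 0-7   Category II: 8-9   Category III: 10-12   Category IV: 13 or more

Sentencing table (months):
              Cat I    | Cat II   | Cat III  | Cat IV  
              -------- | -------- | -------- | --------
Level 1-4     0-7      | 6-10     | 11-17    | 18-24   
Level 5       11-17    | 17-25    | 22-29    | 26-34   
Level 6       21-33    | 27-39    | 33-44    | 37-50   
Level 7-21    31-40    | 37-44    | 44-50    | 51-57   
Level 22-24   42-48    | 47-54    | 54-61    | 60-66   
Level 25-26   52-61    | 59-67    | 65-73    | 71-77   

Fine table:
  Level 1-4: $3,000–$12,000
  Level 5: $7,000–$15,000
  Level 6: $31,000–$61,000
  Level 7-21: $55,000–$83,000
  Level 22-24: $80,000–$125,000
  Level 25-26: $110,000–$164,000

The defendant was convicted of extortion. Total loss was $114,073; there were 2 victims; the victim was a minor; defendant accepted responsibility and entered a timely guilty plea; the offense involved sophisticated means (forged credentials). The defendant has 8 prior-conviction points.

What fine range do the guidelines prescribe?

Base offense level for extortion: 3.
A1 applies: 3 − 2 = 1.
A2 applies: 1 + 3 = 4.
A3 applies: 4 + 1 = 5.
A5 applies (level before this adjustment is 5 < 22, so +1): 5 + 1 = 6.
Final offense level: 6.
Level 6 falls in the 6 band.
Fine table: Level 6 → $31,000–$61,000.

$31,000–$61,000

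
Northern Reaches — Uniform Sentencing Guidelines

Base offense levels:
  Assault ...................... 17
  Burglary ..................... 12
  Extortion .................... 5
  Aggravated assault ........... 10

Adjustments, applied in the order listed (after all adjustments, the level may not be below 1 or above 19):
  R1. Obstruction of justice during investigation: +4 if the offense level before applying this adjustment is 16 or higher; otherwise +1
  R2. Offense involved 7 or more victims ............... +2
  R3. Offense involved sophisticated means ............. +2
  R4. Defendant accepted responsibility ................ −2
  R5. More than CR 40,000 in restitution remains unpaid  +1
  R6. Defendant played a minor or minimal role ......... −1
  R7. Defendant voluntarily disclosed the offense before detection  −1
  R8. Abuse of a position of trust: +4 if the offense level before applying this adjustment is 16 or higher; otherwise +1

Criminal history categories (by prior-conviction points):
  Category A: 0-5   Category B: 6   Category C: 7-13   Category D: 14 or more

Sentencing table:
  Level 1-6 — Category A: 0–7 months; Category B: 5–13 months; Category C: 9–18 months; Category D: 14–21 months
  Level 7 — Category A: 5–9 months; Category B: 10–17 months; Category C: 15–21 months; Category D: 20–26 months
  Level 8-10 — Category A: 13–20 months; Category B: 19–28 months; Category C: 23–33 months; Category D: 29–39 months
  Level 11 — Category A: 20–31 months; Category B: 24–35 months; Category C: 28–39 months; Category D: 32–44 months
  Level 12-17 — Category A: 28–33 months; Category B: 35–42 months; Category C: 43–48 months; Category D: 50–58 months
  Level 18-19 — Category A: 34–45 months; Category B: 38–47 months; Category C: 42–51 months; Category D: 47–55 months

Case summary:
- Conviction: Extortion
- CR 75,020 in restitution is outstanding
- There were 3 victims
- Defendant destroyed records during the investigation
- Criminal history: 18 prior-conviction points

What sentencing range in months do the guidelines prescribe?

Base offense level for extortion: 5.
R1 applies (level before this adjustment is 5 < 16, so +1): 5 + 1 = 6.
R2 does not apply.
R5 applies: 6 + 1 = 7.
R6 does not apply.
R7 does not apply.
Final offense level: 7.
Criminal history: 18 prior points → Category D (14+).
Level 7 falls in the 7 band.
Grid: Level 7 × Category D = 20-26 months.

20-26 months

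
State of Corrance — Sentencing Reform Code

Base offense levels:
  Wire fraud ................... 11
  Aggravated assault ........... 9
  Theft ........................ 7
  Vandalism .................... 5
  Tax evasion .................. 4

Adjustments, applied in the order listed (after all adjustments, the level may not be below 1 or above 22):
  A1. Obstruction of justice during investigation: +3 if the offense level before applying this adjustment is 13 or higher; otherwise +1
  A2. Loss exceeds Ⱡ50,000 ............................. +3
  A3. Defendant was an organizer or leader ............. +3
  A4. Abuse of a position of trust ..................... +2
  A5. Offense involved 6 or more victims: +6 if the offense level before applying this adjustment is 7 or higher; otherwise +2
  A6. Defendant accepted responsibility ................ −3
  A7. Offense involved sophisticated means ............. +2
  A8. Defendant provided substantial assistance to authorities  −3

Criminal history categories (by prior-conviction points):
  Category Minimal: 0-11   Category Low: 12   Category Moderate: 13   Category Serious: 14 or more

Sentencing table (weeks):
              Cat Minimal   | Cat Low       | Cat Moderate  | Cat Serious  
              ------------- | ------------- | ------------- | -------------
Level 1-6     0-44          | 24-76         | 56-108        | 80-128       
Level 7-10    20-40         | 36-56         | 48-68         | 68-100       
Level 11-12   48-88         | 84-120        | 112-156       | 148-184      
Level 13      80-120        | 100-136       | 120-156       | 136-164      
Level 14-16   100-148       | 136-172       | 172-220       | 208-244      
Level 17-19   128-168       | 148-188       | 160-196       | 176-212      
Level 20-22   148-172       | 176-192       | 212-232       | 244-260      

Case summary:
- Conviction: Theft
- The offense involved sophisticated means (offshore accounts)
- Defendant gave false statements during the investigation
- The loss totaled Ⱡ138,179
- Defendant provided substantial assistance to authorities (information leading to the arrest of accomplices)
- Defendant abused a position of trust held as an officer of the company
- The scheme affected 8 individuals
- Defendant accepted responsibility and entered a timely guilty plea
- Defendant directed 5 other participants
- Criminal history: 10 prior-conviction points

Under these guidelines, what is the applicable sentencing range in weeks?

Base offense level for theft: 7.
A1 applies (level before this adjustment is 7 < 13, so +1): 7 + 1 = 8.
A2 applies: 8 + 3 = 11.
A3 applies: 11 + 3 = 14.
A4 applies: 14 + 2 = 16.
A5 applies (level before this adjustment is 16 ≥ 7, so +6): 16 + 6 = 22.
A6 applies: 22 − 3 = 19.
A7 applies: 19 + 2 = 21.
A8 applies: 21 − 3 = 18.
Final offense level: 18.
Criminal history: 10 prior points → Category Minimal (0-11).
Level 18 falls in the 17-19 band.
Grid: Level 17-19 × Category Minimal = 128-168 weeks.

128-168 weeks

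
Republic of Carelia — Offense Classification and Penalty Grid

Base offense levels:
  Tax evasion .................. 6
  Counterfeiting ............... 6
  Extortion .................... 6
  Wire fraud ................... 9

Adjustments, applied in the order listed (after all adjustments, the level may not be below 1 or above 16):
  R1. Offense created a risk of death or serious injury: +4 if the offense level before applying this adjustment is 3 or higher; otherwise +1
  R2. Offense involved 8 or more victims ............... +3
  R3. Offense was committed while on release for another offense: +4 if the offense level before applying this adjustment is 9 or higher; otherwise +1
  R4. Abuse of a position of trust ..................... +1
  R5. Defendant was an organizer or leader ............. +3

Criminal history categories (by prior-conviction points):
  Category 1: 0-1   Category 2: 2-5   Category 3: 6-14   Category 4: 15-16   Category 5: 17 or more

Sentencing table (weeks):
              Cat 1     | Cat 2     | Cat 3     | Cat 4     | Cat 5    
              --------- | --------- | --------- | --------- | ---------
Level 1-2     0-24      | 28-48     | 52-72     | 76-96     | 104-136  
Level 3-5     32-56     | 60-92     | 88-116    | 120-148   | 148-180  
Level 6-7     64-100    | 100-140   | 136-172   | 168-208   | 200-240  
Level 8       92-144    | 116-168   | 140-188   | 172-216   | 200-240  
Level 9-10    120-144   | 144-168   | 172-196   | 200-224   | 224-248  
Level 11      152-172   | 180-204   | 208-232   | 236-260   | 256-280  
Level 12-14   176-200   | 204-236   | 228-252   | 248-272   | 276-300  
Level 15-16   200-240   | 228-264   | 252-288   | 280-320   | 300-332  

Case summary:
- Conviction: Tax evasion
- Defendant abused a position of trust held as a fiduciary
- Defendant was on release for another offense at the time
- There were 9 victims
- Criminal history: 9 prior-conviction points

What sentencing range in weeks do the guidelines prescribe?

Base offense level for tax evasion: 6.
R2 applies: 6 + 3 = 9.
R3 applies (level before this adjustment is 9 ≥ 9, so +4): 9 + 4 = 13.
R4 applies: 13 + 1 = 14.
R5 does not apply.
Final offense level: 14.
Criminal history: 9 prior points → Category 3 (6-14).
Level 14 falls in the 12-14 band.
Grid: Level 12-14 × Category 3 = 228-252 weeks.

228-252 weeks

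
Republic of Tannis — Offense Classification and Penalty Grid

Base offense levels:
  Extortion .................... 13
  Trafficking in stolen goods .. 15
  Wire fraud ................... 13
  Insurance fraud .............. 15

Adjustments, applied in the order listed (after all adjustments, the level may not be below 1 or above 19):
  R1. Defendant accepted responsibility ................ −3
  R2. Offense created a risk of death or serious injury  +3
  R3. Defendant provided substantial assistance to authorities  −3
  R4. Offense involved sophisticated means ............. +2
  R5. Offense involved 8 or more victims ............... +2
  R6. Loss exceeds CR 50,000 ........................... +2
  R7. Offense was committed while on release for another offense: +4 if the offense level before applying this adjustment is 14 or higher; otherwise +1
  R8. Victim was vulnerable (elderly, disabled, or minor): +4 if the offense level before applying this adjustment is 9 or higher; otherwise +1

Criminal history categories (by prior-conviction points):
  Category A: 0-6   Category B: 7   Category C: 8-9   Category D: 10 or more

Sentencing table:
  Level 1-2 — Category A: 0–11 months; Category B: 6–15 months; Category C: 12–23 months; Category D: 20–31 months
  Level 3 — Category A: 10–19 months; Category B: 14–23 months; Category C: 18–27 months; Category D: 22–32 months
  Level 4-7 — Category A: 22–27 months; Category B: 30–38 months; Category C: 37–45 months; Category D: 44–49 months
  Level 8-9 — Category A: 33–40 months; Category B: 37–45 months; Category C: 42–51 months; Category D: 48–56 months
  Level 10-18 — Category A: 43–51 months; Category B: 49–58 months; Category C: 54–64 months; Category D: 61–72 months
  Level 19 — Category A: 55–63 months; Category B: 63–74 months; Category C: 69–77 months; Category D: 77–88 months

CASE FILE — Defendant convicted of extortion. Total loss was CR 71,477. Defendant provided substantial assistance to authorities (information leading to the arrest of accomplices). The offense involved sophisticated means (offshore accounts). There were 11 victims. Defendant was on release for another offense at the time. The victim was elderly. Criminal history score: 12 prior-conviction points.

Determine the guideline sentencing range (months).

Base offense level for extortion: 13.
R2 does not apply.
R3 applies: 13 − 3 = 10.
R4 applies: 10 + 2 = 12.
R5 applies: 12 + 2 = 14.
R6 applies: 14 + 2 = 16.
R7 applies (level before this adjustment is 16 ≥ 14, so +4): 16 + 4 = 20.
R8 applies (level before this adjustment is 20 ≥ 9, so +4): 20 + 4 = 24.
Level 24 exceeds the maximum of 19; capped at 19.
Final offense level: 19.
Criminal history: 12 prior points → Category D (10+).
Level 19 falls in the 19 band.
Grid: Level 19 × Category D = 77-88 months.

77-88 months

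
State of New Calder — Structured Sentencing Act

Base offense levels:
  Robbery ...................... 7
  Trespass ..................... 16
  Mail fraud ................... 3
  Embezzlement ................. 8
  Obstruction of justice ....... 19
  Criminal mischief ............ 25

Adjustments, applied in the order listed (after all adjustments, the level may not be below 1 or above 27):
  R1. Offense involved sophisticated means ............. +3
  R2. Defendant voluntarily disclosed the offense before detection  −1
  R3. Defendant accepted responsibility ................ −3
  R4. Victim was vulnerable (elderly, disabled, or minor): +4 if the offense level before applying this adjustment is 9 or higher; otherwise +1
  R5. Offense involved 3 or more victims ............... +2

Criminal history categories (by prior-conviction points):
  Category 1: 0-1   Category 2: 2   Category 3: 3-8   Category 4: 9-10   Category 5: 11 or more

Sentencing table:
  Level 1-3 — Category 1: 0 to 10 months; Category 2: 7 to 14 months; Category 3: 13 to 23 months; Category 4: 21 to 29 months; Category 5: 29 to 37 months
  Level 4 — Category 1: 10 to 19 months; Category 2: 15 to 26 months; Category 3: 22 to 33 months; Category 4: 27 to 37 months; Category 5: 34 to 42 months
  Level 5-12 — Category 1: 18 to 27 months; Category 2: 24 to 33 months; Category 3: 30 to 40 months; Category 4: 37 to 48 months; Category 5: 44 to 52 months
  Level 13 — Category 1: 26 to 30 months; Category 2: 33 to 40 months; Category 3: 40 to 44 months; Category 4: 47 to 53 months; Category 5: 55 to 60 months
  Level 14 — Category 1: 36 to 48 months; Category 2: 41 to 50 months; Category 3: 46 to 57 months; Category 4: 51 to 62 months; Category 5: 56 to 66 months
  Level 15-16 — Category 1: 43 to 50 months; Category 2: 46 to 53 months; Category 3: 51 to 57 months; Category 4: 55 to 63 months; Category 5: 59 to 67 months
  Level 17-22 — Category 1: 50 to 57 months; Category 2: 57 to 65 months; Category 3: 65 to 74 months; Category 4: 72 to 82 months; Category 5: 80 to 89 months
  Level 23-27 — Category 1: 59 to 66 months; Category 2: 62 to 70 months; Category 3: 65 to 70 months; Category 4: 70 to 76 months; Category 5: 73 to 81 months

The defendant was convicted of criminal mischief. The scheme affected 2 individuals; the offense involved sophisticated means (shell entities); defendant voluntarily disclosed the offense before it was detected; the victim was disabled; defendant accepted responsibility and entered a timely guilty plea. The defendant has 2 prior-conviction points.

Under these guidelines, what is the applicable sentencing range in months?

62-70 months

Base offense level for criminal mischief: 25.
R1 applies: 25 + 3 = 28.
R2 applies: 28 − 1 = 27.
R3 applies: 27 − 3 = 24.
R4 applies (level before this adjustment is 24 ≥ 9, so +4): 24 + 4 = 28.
Level 28 exceeds the maximum of 27; capped at 27.
Final offense level: 27.
Criminal history: 2 prior points → Category 2 (2).
Level 27 falls in the 23-27 band.
Grid: Level 23-27 × Category 2 = 62-70 months.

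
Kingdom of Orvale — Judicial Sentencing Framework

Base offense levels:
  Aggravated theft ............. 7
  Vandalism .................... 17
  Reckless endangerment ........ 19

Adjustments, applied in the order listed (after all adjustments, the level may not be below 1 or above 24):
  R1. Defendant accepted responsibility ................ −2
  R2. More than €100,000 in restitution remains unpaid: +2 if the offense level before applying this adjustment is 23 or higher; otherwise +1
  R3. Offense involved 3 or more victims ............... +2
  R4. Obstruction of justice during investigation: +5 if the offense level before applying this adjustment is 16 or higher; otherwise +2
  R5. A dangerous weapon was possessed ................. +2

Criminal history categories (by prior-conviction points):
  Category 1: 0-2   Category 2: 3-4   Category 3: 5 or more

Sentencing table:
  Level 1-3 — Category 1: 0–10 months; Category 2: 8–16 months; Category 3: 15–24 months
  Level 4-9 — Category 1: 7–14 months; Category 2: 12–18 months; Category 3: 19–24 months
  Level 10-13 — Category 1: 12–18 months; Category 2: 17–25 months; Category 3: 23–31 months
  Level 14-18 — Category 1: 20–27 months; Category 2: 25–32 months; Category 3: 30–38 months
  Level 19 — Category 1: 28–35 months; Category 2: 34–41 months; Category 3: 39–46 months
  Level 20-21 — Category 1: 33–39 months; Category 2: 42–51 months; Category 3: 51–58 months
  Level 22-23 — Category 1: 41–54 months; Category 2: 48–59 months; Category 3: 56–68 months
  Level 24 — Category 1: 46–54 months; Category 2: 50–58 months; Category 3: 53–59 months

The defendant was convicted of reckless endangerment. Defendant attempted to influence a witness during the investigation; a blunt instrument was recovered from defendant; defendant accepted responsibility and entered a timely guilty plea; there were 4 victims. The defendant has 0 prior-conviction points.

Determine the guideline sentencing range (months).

46-54 months

Base offense level for reckless endangerment: 19.
R1 applies: 19 − 2 = 17.
R3 applies: 17 + 2 = 19.
R4 applies (level before this adjustment is 19 ≥ 16, so +5): 19 + 5 = 24.
R5 applies: 24 + 2 = 26.
Level 26 exceeds the maximum of 24; capped at 24.
Final offense level: 24.
Criminal history: 0 prior points → Category 1 (0-2).
Level 24 falls in the 24 band.
Grid: Level 24 × Category 1 = 46-54 months.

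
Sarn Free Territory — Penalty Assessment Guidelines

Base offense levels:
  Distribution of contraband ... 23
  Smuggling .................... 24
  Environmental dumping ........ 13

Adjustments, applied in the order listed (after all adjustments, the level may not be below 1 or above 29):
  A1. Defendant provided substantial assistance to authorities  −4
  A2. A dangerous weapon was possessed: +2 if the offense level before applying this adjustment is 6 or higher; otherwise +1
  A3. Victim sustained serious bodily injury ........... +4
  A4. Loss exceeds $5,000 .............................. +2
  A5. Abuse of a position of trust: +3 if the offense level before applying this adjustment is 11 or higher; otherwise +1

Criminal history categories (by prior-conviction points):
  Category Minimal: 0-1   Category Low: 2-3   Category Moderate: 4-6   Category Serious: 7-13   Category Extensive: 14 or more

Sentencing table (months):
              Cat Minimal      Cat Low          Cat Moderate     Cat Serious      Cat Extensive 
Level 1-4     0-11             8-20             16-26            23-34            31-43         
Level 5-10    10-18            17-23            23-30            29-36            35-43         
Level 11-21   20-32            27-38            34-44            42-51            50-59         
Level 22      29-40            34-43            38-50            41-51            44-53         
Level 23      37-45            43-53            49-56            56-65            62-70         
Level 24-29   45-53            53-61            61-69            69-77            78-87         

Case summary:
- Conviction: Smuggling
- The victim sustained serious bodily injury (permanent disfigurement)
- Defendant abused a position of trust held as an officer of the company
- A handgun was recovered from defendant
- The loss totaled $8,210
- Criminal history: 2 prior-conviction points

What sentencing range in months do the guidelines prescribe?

53-61 months

Base offense level for smuggling: 24.
A2 applies (level before this adjustment is 24 ≥ 6, so +2): 24 + 2 = 26.
A3 applies: 26 + 4 = 30.
A4 applies: 30 + 2 = 32.
A5 applies (level before this adjustment is 32 ≥ 11, so +3): 32 + 3 = 35.
Level 35 exceeds the maximum of 29; capped at 29.
Final offense level: 29.
Criminal history: 2 prior points → Category Low (2-3).
Level 29 falls in the 24-29 band.
Grid: Level 24-29 × Category Low = 53-61 months.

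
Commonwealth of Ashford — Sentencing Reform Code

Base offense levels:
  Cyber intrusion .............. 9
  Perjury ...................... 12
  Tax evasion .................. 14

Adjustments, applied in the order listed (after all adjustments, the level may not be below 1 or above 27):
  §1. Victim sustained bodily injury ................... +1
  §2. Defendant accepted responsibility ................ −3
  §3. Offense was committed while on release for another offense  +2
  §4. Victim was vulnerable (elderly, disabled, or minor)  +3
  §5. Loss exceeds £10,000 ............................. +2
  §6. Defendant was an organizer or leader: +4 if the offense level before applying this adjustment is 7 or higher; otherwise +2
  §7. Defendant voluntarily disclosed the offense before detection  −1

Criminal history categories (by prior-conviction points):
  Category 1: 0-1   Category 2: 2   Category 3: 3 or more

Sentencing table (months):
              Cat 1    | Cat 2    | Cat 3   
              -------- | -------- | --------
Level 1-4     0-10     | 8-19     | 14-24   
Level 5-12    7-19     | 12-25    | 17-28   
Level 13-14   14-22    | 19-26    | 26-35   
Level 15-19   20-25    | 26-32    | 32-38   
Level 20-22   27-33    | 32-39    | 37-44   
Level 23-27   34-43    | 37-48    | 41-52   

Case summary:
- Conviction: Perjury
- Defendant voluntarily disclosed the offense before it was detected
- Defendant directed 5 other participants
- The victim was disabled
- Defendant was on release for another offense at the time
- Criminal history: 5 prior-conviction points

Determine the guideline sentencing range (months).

Base offense level for perjury: 12.
§3 applies: 12 + 2 = 14.
§4 applies: 14 + 3 = 17.
§6 applies (level before this adjustment is 17 ≥ 7, so +4): 17 + 4 = 21.
§7 applies: 21 − 1 = 20.
Final offense level: 20.
Criminal history: 5 prior points → Category 3 (3+).
Level 20 falls in the 20-22 band.
Grid: Level 20-22 × Category 3 = 37-44 months.

37-44 months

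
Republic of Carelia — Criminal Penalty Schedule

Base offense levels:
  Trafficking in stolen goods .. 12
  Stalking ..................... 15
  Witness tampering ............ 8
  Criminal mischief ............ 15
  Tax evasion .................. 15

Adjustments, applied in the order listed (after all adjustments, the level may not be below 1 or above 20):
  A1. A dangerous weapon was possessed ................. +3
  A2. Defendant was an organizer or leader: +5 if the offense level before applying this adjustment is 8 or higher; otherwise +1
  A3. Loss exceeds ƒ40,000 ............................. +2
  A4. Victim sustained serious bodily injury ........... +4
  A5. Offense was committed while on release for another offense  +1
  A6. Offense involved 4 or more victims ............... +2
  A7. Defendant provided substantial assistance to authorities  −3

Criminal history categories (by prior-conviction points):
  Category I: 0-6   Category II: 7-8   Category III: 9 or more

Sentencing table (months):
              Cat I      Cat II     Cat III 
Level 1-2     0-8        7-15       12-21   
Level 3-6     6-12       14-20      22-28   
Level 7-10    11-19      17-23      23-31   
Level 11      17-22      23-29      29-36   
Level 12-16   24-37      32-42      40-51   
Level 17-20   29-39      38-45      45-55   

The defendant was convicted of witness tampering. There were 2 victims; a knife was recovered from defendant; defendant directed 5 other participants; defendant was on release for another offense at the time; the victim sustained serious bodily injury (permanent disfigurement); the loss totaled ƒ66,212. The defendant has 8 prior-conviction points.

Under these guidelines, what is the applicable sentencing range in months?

Base offense level for witness tampering: 8.
A1 applies: 8 + 3 = 11.
A2 applies (level before this adjustment is 11 ≥ 8, so +5): 11 + 5 = 16.
A3 applies: 16 + 2 = 18.
A4 applies: 18 + 4 = 22.
A5 applies: 22 + 1 = 23.
A6 does not apply.
Level 23 exceeds the maximum of 20; capped at 20.
Final offense level: 20.
Criminal history: 8 prior points → Category II (7-8).
Level 20 falls in the 17-20 band.
Grid: Level 17-20 × Category II = 38-45 months.

38-45 months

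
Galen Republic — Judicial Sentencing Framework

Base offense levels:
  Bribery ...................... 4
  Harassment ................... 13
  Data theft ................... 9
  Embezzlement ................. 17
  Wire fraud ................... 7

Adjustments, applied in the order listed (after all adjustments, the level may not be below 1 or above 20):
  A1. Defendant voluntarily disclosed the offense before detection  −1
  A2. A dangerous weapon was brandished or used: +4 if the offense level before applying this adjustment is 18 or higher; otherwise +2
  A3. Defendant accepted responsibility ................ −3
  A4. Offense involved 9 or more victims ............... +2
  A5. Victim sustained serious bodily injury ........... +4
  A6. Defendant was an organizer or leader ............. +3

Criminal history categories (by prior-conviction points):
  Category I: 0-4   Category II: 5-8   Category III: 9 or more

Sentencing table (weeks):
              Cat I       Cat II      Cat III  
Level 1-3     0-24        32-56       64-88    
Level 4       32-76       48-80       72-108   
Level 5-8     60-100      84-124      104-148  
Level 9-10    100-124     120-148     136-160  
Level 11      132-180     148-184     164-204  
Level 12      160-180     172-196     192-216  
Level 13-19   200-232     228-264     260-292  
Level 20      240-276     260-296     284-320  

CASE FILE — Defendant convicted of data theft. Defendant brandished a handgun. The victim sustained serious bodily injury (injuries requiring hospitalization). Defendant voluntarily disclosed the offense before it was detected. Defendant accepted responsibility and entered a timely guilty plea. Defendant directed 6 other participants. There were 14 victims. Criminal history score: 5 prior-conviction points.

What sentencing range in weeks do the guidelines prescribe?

228-264 weeks

Base offense level for data theft: 9.
A1 applies: 9 − 1 = 8.
A2 applies (level before this adjustment is 8 < 18, so +2): 8 + 2 = 10.
A3 applies: 10 − 3 = 7.
A4 applies: 7 + 2 = 9.
A5 applies: 9 + 4 = 13.
A6 applies: 13 + 3 = 16.
Final offense level: 16.
Criminal history: 5 prior points → Category II (5-8).
Level 16 falls in the 13-19 band.
Grid: Level 13-19 × Category II = 228-264 weeks.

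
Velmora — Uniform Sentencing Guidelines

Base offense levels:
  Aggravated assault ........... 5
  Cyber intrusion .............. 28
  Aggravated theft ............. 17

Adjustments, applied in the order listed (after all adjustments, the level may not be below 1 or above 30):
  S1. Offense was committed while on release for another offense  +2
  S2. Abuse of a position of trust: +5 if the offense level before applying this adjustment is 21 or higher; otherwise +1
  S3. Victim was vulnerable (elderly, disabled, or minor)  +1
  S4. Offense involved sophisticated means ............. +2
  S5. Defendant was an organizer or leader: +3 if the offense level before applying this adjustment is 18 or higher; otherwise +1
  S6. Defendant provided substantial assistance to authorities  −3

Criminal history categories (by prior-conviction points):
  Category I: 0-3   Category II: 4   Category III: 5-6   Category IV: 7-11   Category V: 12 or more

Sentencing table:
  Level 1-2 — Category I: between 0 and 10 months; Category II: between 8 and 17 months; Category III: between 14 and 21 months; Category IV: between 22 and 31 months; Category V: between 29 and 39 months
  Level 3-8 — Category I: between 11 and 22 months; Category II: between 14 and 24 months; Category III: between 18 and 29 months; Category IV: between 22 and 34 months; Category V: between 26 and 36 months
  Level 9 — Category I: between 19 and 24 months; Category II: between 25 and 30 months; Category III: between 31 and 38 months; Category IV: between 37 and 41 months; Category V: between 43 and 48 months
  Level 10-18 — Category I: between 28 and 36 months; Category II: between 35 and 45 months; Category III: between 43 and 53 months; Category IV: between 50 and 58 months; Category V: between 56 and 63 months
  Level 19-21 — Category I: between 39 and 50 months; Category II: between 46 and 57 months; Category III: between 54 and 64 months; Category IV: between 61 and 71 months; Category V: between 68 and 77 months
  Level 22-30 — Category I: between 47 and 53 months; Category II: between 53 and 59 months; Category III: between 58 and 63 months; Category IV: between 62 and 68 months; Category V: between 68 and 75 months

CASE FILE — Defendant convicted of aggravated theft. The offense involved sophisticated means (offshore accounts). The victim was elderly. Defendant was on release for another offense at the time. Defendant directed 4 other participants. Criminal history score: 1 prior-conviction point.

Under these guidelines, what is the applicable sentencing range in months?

Base offense level for aggravated theft: 17.
S1 applies: 17 + 2 = 19.
S3 applies: 19 + 1 = 20.
S4 applies: 20 + 2 = 22.
S5 applies (level before this adjustment is 22 ≥ 18, so +3): 22 + 3 = 25.
S6 does not apply.
Final offense level: 25.
Criminal history: 1 prior point → Category I (0-3).
Level 25 falls in the 22-30 band.
Grid: Level 22-30 × Category I = 47-53 months.

47-53 months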